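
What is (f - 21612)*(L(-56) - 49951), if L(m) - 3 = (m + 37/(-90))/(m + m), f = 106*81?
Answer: 1093035026473/1680 ≈ 6.5062e+8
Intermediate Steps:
f = 8586
L(m) = 3 + (-37/90 + m)/(2*m) (L(m) = 3 + (m + 37/(-90))/(m + m) = 3 + (m + 37*(-1/90))/((2*m)) = 3 + (m - 37/90)*(1/(2*m)) = 3 + (-37/90 + m)*(1/(2*m)) = 3 + (-37/90 + m)/(2*m))
(f - 21612)*(L(-56) - 49951) = (8586 - 21612)*((1/180)*(-37 + 630*(-56))/(-56) - 49951) = -13026*((1/180)*(-1/56)*(-37 - 35280) - 49951) = -13026*((1/180)*(-1/56)*(-35317) - 49951) = -13026*(35317/10080 - 49951) = -13026*(-503470763/10080) = 1093035026473/1680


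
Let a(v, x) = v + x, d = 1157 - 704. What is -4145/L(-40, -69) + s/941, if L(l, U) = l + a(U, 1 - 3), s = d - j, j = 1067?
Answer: 3832291/104451 ≈ 36.690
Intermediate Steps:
d = 453
s = -614 (s = 453 - 1*1067 = 453 - 1067 = -614)
L(l, U) = -2 + U + l (L(l, U) = l + (U + (1 - 3)) = l + (U - 2) = l + (-2 + U) = -2 + U + l)
-4145/L(-40, -69) + s/941 = -4145/(-2 - 69 - 40) - 614/941 = -4145/(-111) - 614*1/941 = -4145*(-1/111) - 614/941 = 4145/111 - 614/941 = 3832291/104451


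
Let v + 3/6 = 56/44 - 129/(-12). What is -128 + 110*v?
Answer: 2279/2 ≈ 1139.5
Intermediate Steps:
v = 507/44 (v = -½ + (56/44 - 129/(-12)) = -½ + (56*(1/44) - 129*(-1/12)) = -½ + (14/11 + 43/4) = -½ + 529/44 = 507/44 ≈ 11.523)
-128 + 110*v = -128 + 110*(507/44) = -128 + 2535/2 = 2279/2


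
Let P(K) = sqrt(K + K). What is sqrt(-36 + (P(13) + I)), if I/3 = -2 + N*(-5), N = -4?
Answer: sqrt(18 + sqrt(26)) ≈ 4.8061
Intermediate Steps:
P(K) = sqrt(2)*sqrt(K) (P(K) = sqrt(2*K) = sqrt(2)*sqrt(K))
I = 54 (I = 3*(-2 - 4*(-5)) = 3*(-2 + 20) = 3*18 = 54)
sqrt(-36 + (P(13) + I)) = sqrt(-36 + (sqrt(2)*sqrt(13) + 54)) = sqrt(-36 + (sqrt(26) + 54)) = sqrt(-36 + (54 + sqrt(26))) = sqrt(18 + sqrt(26))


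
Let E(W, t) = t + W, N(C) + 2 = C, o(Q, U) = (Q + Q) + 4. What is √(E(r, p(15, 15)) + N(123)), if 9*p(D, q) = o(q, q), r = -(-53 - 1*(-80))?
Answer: 4*√55/3 ≈ 9.8883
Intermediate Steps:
r = -27 (r = -(-53 + 80) = -1*27 = -27)
o(Q, U) = 4 + 2*Q (o(Q, U) = 2*Q + 4 = 4 + 2*Q)
p(D, q) = 4/9 + 2*q/9 (p(D, q) = (4 + 2*q)/9 = 4/9 + 2*q/9)
N(C) = -2 + C
E(W, t) = W + t
√(E(r, p(15, 15)) + N(123)) = √((-27 + (4/9 + (2/9)*15)) + (-2 + 123)) = √((-27 + (4/9 + 10/3)) + 121) = √((-27 + 34/9) + 121) = √(-209/9 + 121) = √(880/9) = 4*√55/3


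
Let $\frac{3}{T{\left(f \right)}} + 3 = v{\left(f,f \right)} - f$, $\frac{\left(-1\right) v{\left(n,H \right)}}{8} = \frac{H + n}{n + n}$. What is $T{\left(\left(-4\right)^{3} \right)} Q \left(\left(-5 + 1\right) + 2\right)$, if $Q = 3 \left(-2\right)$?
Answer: $\frac{36}{53} \approx 0.67924$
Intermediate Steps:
$Q = -6$
$v{\left(n,H \right)} = - \frac{4 \left(H + n\right)}{n}$ ($v{\left(n,H \right)} = - 8 \frac{H + n}{n + n} = - 8 \frac{H + n}{2 n} = - \frac{4 \left(H + n\right)}{n}$)
$T{\left(f \right)} = \frac{3}{-11 - f}$ ($T{\left(f \right)} = \frac{3}{-3 - \left(4 + f + \frac{4 f}{f}\right)} = \frac{3}{-3 - \left(8 + f\right)} = \frac{3}{-11 - f}$)
$T{\left(\left(-4\right)^{3} \right)} Q \left(\left(-5 + 1\right) + 2\right) = - \frac{3}{11 + \left(-4\right)^{3}} \left(-6\right) \left(\left(-5 + 1\right) + 2\right) = - \frac{3}{11 - 64} \left(-6\right) \left(-4 + 2\right) = - \frac{3}{-53} \left(-6\right) \left(-2\right) = \left(-3\right) \left(- \frac{1}{53}\right) \left(-6\right) \left(-2\right) = \frac{3}{53} \left(-6\right) \left(-2\right) = \left(- \frac{18}{53}\right) \left(-2\right) = \frac{36}{53}$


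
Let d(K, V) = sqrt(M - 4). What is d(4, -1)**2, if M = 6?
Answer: 2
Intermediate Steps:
d(K, V) = sqrt(2) (d(K, V) = sqrt(6 - 4) = sqrt(2))
d(4, -1)**2 = (sqrt(2))**2 = 2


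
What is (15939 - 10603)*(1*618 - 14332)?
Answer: -73177904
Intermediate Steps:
(15939 - 10603)*(1*618 - 14332) = 5336*(618 - 14332) = 5336*(-13714) = -73177904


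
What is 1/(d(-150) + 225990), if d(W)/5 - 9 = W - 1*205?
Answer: 1/224260 ≈ 4.4591e-6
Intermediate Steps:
d(W) = -980 + 5*W (d(W) = 45 + 5*(W - 1*205) = 45 + 5*(W - 205) = 45 + 5*(-205 + W) = 45 + (-1025 + 5*W) = -980 + 5*W)
1/(d(-150) + 225990) = 1/((-980 + 5*(-150)) + 225990) = 1/((-980 - 750) + 225990) = 1/(-1730 + 225990) = 1/224260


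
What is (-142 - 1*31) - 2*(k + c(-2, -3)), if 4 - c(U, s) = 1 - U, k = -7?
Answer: -161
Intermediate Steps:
c(U, s) = 3 + U (c(U, s) = 4 - (1 - U) = 4 + (-1 + U) = 3 + U)
(-142 - 1*31) - 2*(k + c(-2, -3)) = (-142 - 1*31) - 2*(-7 + (3 - 2)) = (-142 - 31) - 2*(-7 + 1) = -173 - 2*(-6) = -173 - 1*(-12) = -173 + 12 = -161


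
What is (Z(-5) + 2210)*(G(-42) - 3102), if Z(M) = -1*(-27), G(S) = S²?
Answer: -2993106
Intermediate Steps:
Z(M) = 27
(Z(-5) + 2210)*(G(-42) - 3102) = (27 + 2210)*((-42)² - 3102) = 2237*(1764 - 3102) = 2237*(-1338) = -2993106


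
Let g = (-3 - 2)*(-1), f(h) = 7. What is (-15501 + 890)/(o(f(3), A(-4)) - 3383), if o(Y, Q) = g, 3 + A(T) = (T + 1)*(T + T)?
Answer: 14611/3378 ≈ 4.3253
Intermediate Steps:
g = 5 (g = -5*(-1) = 5)
A(T) = -3 + 2*T*(1 + T) (A(T) = -3 + (T + 1)*(T + T) = -3 + (1 + T)*(2*T) = -3 + 2*T*(1 + T))
o(Y, Q) = 5
(-15501 + 890)/(o(f(3), A(-4)) - 3383) = (-15501 + 890)/(5 - 3383) = -14611/(-3378) = -14611*(-1/3378) = 14611/3378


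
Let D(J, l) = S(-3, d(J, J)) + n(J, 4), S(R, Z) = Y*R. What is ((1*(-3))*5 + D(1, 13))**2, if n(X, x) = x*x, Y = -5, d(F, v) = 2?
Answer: 256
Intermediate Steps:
n(X, x) = x**2
S(R, Z) = -5*R
D(J, l) = 31 (D(J, l) = -5*(-3) + 4**2 = 15 + 16 = 31)
((1*(-3))*5 + D(1, 13))**2 = ((1*(-3))*5 + 31)**2 = (-3*5 + 31)**2 = (-15 + 31)**2 = 16**2 = 256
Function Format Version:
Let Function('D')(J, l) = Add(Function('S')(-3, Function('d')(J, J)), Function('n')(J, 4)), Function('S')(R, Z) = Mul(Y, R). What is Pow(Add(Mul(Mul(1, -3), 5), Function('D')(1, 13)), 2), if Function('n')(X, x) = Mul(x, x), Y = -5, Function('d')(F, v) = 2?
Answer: 256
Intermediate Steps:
Function('n')(X, x) = Pow(x, 2)
Function('S')(R, Z) = Mul(-5, R)
Function('D')(J, l) = 31 (Function('D')(J, l) = Add(Mul(-5, -3), Pow(4, 2)) = Add(15, 16) = 31)
Pow(Add(Mul(Mul(1, -3), 5), Function('D')(1, 13)), 2) = Pow(Add(Mul(Mul(1, -3), 5), 31), 2) = Pow(Add(Mul(-3, 5), 31), 2) = Pow(Add(-15, 31), 2) = Pow(16, 2) = 256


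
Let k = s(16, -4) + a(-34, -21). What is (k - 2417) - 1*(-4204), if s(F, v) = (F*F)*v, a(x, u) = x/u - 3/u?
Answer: 16060/21 ≈ 764.76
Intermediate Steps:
a(x, u) = -3/u + x/u
s(F, v) = v*F**2 (s(F, v) = F**2*v = v*F**2)
k = -21467/21 (k = -4*16**2 + (-3 - 34)/(-21) = -4*256 - 1/21*(-37) = -1024 + 37/21 = -21467/21 ≈ -1022.2)
(k - 2417) - 1*(-4204) = (-21467/21 - 2417) - 1*(-4204) = -72224/21 + 4204 = 16060/21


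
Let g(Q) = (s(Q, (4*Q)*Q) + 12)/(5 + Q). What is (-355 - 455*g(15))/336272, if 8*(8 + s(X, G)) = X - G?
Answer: 66263/10760704 ≈ 0.0061579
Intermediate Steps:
s(X, G) = -8 - G/8 + X/8 (s(X, G) = -8 + (X - G)/8 = -8 + (-G/8 + X/8) = -8 - G/8 + X/8)
g(Q) = (4 - Q²/2 + Q/8)/(5 + Q) (g(Q) = ((-8 - 4*Q*Q/8 + Q/8) + 12)/(5 + Q) = ((-8 - Q²/2 + Q/8) + 12)/(5 + Q) = (4 - Q²/2 + Q/8)/(5 + Q))
(-355 - 455*g(15))/336272 = (-355 - 455*(32 + 15 - 4*15²)/(8*(5 + 15)))/336272 = (-355 - 455*(32 + 15 - 4*225)/(8*20))*(1/336272) = (-355 - 455*(32 + 15 - 900)/(8*20))*(1/336272) = (-355 - 455*(-853)/(8*20))*(1/336272) = (-355 - 455*(-853/160))*(1/336272) = (-355 + 77623/32)*(1/336272) = (66263/32)*(1/336272) = 66263/10760704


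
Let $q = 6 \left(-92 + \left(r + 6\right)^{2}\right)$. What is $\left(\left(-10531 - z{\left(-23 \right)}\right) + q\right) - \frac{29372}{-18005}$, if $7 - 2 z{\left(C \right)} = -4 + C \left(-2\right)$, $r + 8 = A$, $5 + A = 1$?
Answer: $- \frac{390631751}{36010} \approx -10848.0$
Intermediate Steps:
$A = -4$ ($A = -5 + 1 = -4$)
$r = -12$ ($r = -8 - 4 = -12$)
$z{\left(C \right)} = \frac{11}{2} + C$ ($z{\left(C \right)} = \frac{7}{2} - \frac{-4 + C \left(-2\right)}{2} = \frac{7}{2} - \frac{-4 - 2 C}{2} = \frac{7}{2} + \left(2 + C\right) = \frac{11}{2} + C$)
$q = -336$ ($q = 6 \left(-92 + \left(-12 + 6\right)^{2}\right) = 6 \left(-92 + \left(-6\right)^{2}\right) = 6 \left(-92 + 36\right) = 6 \left(-56\right) = -336$)
$\left(\left(-10531 - z{\left(-23 \right)}\right) + q\right) - \frac{29372}{-18005} = \left(\left(-10531 - \left(\frac{11}{2} - 23\right)\right) - 336\right) - \frac{29372}{-18005} = \left(\left(-10531 - - \frac{35}{2}\right) - 336\right) - - \frac{29372}{18005} = \left(\left(-10531 + \frac{35}{2}\right) - 336\right) + \frac{29372}{18005} = \left(- \frac{21027}{2} - 336\right) + \frac{29372}{18005} = - \frac{21699}{2} + \frac{29372}{18005} = - \frac{390631751}{36010}$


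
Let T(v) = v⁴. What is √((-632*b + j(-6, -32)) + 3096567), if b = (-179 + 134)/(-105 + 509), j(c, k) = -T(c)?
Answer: 3*√3508397509/101 ≈ 1759.4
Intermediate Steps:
j(c, k) = -c⁴
b = -45/404 ≈ -0.11139
√((-632*b + j(-6, -32)) + 3096567) = √((-632*(-45/404) - 1*(-6)⁴) + 3096567) = √((7110/101 - 1*1296) + 3096567) = √((7110/101 - 1296) + 3096567) = √(-123786/101 + 3096567) = √(312629481/101) = 3*√3508397509/101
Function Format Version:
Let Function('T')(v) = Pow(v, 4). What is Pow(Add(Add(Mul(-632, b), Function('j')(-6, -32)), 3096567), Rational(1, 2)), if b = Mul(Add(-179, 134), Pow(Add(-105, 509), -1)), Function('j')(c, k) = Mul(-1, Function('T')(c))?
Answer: Mul(Rational(3, 101), Pow(3508397509, Rational(1, 2))) ≈ 1759.4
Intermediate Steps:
Function('j')(c, k) = Mul(-1, Pow(c, 4))
b = Rational(-45, 404) (b = Mul(-45, Pow(404, -1)) = Mul(-45, Rational(1, 404)) = Rational(-45, 404) ≈ -0.11139)
Pow(Add(Add(Mul(-632, b), Function('j')(-6, -32)), 3096567), Rational(1, 2)) = Pow(Add(Add(Mul(-632, Rational(-45, 404)), Mul(-1, Pow(-6, 4))), 3096567), Rational(1, 2)) = Pow(Add(Add(Rational(7110, 101), Mul(-1, 1296)), 3096567), Rational(1, 2)) = Pow(Add(Add(Rational(7110, 101), -1296), 3096567), Rational(1, 2)) = Pow(Add(Rational(-123786, 101), 3096567), Rational(1, 2)) = Pow(Rational(312629481, 101), Rational(1, 2)) = Mul(Rational(3, 101), Pow(3508397509, Rational(1, 2)))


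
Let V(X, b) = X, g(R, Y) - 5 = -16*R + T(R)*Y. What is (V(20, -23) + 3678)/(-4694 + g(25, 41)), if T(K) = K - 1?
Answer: -3698/4105 ≈ -0.90085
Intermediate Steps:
T(K) = -1 + K
g(R, Y) = 5 - 16*R + Y*(-1 + R) (g(R, Y) = 5 + (-16*R + (-1 + R)*Y) = 5 + (-16*R + Y*(-1 + R)) = 5 - 16*R + Y*(-1 + R))
(V(20, -23) + 3678)/(-4694 + g(25, 41)) = (20 + 3678)/(-4694 + (5 - 16*25 + 41*(-1 + 25))) = 3698/(-4694 + (5 - 400 + 41*24)) = 3698/(-4694 + (5 - 400 + 984)) = 3698/(-4694 + 589) = 3698/(-4105) = 3698*(-1/4105) = -3698/4105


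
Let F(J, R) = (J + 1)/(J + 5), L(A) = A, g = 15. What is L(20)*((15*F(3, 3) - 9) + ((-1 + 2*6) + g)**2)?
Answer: 13490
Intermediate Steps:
F(J, R) = (1 + J)/(5 + J)
L(20)*((15*F(3, 3) - 9) + ((-1 + 2*6) + g)**2) = 20*((15*((1 + 3)/(5 + 3)) - 9) + ((-1 + 2*6) + 15)**2) = 20*((15*(4/8) - 9) + ((-1 + 12) + 15)**2) = 20*((15*((1/8)*4) - 9) + (11 + 15)**2) = 20*((15*(1/2) - 9) + 26**2) = 20*((15/2 - 9) + 676) = 20*(-3/2 + 676) = 20*(1349/2) = 13490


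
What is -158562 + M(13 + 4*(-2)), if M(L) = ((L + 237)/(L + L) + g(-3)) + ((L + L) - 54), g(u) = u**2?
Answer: -792864/5 ≈ -1.5857e+5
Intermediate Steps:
M(L) = -45 + 2*L + (237 + L)/(2*L) (M(L) = ((L + 237)/(L + L) + (-3)**2) + ((L + L) - 54) = ((237 + L)/((2*L)) + 9) + (2*L - 54) = ((237 + L)*(1/(2*L)) + 9) + (-54 + 2*L) = ((237 + L)/(2*L) + 9) + (-54 + 2*L) = (9 + (237 + L)/(2*L)) + (-54 + 2*L) = -45 + 2*L + (237 + L)/(2*L))
-158562 + M(13 + 4*(-2)) = -158562 + (237 + (13 + 4*(-2))*(-89 + 4*(13 + 4*(-2))))/(2*(13 + 4*(-2))) = -158562 + (237 + (13 - 8)*(-89 + 4*(13 - 8)))/(2*(13 - 8)) = -158562 + (1/2)*(237 + 5*(-89 + 4*5))/5 = -158562 + (1/2)*(1/5)*(237 + 5*(-89 + 20)) = -158562 + (1/2)*(1/5)*(237 + 5*(-69)) = -158562 + (1/2)*(1/5)*(237 - 345) = -158562 + (1/2)*(1/5)*(-108) = -158562 - 54/5 = -792864/5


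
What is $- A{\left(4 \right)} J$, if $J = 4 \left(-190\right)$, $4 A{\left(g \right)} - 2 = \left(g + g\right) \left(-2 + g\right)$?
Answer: $3420$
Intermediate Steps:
$A{\left(g \right)} = \frac{1}{2} + \frac{g \left(-2 + g\right)}{2}$ ($A{\left(g \right)} = \frac{1}{2} + \frac{\left(g + g\right) \left(-2 + g\right)}{4} = \frac{1}{2} + \frac{2 g \left(-2 + g\right)}{4} = \frac{1}{2} + \frac{g \left(-2 + g\right)}{2}$)
$J = -760$
$- A{\left(4 \right)} J = - (\frac{1}{2} + \frac{4^{2}}{2} - 4) \left(-760\right) = - (\frac{1}{2} + \frac{1}{2} \cdot 16 - 4) \left(-760\right) = - (\frac{1}{2} + 8 - 4) \left(-760\right) = \left(-1\right) \frac{9}{2} \left(-760\right) = \left(- \frac{9}{2}\right) \left(-760\right) = 3420$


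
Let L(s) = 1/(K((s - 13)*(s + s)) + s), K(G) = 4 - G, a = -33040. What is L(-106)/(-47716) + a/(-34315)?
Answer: 7986734625103/8294939419640 ≈ 0.96284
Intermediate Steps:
L(s) = 1/(4 + s - 2*s*(-13 + s)) (L(s) = 1/((4 - (s - 13)*(s + s)) + s) = 1/((4 - (-13 + s)*2*s) + s) = 1/((4 - 2*s*(-13 + s)) + s) = 1/(4 + s - 2*s*(-13 + s)))
L(-106)/(-47716) + a/(-34315) = 1/(4 - 106 - 2*(-106)*(-13 - 106)*(-47716)) - 33040/(-34315) = -1/47716/(4 - 106 - 2*(-106)*(-119)) - 33040*(-1/34315) = -1/47716/(4 - 106 - 25228) + 6608/6863 = -1/47716/(-25330) + 6608/6863 = -1/25330*(-1/47716) + 6608/6863 = 1/1208646280 + 6608/6863 = 7986734625103/8294939419640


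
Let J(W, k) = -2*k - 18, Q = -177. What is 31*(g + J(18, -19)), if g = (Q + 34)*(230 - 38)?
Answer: -850516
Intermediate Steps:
J(W, k) = -18 - 2*k
g = -27456 (g = (-177 + 34)*(230 - 38) = -143*192 = -27456)
31*(g + J(18, -19)) = 31*(-27456 + (-18 - 2*(-19))) = 31*(-27456 + (-18 + 38)) = 31*(-27456 + 20) = 31*(-27436) = -850516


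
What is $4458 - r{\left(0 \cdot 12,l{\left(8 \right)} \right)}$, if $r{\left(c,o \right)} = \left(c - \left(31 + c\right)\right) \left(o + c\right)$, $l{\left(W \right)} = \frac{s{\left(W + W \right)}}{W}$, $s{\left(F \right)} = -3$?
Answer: $\frac{35571}{8} \approx 4446.4$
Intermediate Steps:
$l{\left(W \right)} = - \frac{3}{W}$
$r{\left(c,o \right)} = - 31 c - 31 o$ ($r{\left(c,o \right)} = - 31 \left(c + o\right) = - 31 c - 31 o$)
$4458 - r{\left(0 \cdot 12,l{\left(8 \right)} \right)} = 4458 - \left(- 31 \cdot 0 \cdot 12 - 31 \left(- \frac{3}{8}\right)\right) = 4458 - \left(\left(-31\right) 0 - 31 \left(\left(-3\right) \frac{1}{8}\right)\right) = 4458 - \left(0 - - \frac{93}{8}\right) = 4458 - \left(0 + \frac{93}{8}\right) = 4458 - \frac{93}{8} = \frac{35571}{8}$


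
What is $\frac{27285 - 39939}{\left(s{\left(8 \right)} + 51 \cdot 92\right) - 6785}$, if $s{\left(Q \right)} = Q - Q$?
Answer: $\frac{12654}{2093} \approx 6.0459$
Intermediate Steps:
$s{\left(Q \right)} = 0$
$\frac{27285 - 39939}{\left(s{\left(8 \right)} + 51 \cdot 92\right) - 6785} = \frac{27285 - 39939}{\left(0 + 51 \cdot 92\right) - 6785} = - \frac{12654}{\left(0 + 4692\right) - 6785} = - \frac{12654}{4692 - 6785} = - \frac{12654}{-2093} = \left(-12654\right) \left(- \frac{1}{2093}\right) = \frac{12654}{2093}$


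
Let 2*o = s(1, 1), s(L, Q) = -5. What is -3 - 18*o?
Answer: 42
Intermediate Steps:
o = -5/2 (o = (½)*(-5) = -5/2 ≈ -2.5000)
-3 - 18*o = -3 - 18*(-5/2) = -3 + 45 = 42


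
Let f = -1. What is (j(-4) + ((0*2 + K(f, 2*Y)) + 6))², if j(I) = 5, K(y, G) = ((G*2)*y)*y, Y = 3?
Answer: 529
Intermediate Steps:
K(y, G) = 2*G*y² (K(y, G) = ((2*G)*y)*y = (2*G*y)*y = 2*G*y²)
(j(-4) + ((0*2 + K(f, 2*Y)) + 6))² = (5 + ((0*2 + 2*(2*3)*(-1)²) + 6))² = (5 + ((0 + 2*6*1) + 6))² = (5 + ((0 + 12) + 6))² = (5 + (12 + 6))² = (5 + 18)² = 23² = 529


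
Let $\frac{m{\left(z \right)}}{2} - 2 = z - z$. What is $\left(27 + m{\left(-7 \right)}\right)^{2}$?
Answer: $961$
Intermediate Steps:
$m{\left(z \right)} = 4$ ($m{\left(z \right)} = 4 + 2 \left(z - z\right) = 4 + 2 \cdot 0 = 4 + 0 = 4$)
$\left(27 + m{\left(-7 \right)}\right)^{2} = \left(27 + 4\right)^{2} = 31^{2} = 961$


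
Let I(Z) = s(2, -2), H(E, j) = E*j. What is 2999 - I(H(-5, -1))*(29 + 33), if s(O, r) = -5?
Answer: 3309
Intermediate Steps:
I(Z) = -5
2999 - I(H(-5, -1))*(29 + 33) = 2999 - (-5)*(29 + 33) = 2999 - (-5)*62 = 2999 - 1*(-310) = 2999 + 310 = 3309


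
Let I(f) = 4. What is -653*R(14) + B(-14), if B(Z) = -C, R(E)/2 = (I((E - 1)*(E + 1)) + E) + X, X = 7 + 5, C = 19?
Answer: -39199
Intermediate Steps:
X = 12
R(E) = 32 + 2*E (R(E) = 2*((4 + E) + 12) = 2*(16 + E) = 32 + 2*E)
B(Z) = -19 (B(Z) = -1*19 = -19)
-653*R(14) + B(-14) = -653*(32 + 2*14) - 19 = -653*(32 + 28) - 19 = -653*60 - 19 = -39180 - 19 = -39199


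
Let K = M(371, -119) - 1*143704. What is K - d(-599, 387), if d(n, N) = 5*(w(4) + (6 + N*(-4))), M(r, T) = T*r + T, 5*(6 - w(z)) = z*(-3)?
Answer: -180304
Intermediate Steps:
w(z) = 6 + 3*z/5 (w(z) = 6 - z*(-3)/5 = 6 - (-3)*z/5 = 6 + 3*z/5)
M(r, T) = T + T*r
d(n, N) = 72 - 20*N (d(n, N) = 5*((6 + (3/5)*4) + (6 + N*(-4))) = 5*((6 + 12/5) + (6 - 4*N)) = 5*(42/5 + (6 - 4*N)) = 5*(72/5 - 4*N) = 72 - 20*N)
K = -187972 (K = -119*(1 + 371) - 1*143704 = -119*372 - 143704 = -44268 - 143704 = -187972)
K - d(-599, 387) = -187972 - (72 - 20*387) = -187972 - (72 - 7740) = -187972 - 1*(-7668) = -187972 + 7668 = -180304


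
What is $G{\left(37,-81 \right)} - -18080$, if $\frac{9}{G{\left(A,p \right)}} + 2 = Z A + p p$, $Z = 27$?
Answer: $\frac{136648649}{7558} \approx 18080.0$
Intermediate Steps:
$G{\left(A,p \right)} = \frac{9}{-2 + p^{2} + 27 A}$ ($G{\left(A,p \right)} = \frac{9}{-2 + \left(27 A + p p\right)} = \frac{9}{-2 + \left(27 A + p^{2}\right)} = \frac{9}{-2 + \left(p^{2} + 27 A\right)} = \frac{9}{-2 + p^{2} + 27 A}$)
$G{\left(37,-81 \right)} - -18080 = \frac{9}{-2 + \left(-81\right)^{2} + 27 \cdot 37} - -18080 = \frac{9}{-2 + 6561 + 999} + 18080 = \frac{9}{7558} + 18080 = \frac{136648649}{7558}$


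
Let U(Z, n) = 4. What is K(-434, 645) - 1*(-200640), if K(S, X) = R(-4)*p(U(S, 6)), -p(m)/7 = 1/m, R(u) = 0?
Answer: 200640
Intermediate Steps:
p(m) = -7/m
K(S, X) = 0 (K(S, X) = 0*(-7/4) = 0)
K(-434, 645) - 1*(-200640) = 0 - 1*(-200640) = 0 + 200640 = 200640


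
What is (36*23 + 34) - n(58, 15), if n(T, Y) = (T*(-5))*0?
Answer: 862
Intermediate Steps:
n(T, Y) = 0 (n(T, Y) = -5*T*0 = 0)
(36*23 + 34) - n(58, 15) = (36*23 + 34) - 1*0 = (828 + 34) + 0 = 862 + 0 = 862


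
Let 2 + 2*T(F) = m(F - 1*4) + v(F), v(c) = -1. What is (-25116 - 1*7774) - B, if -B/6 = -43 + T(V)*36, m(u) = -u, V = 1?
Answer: -33148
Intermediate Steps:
T(F) = 1/2 - F/2 (T(F) = -1 + (-(F - 1*4) - 1)/2 = -1 + (-(F - 4) - 1)/2 = -1 + (-(-4 + F) - 1)/2 = -1 + ((4 - F) - 1)/2 = -1 + (3 - F)/2 = -1 + (3/2 - F/2) = 1/2 - F/2)
B = 258 (B = -6*(-43 + (1/2 - 1/2*1)*36) = -6*(-43 + (1/2 - 1/2)*36) = -6*(-43 + 0*36) = -6*(-43 + 0) = -6*(-43) = 258)
(-25116 - 1*7774) - B = (-25116 - 1*7774) - 1*258 = (-25116 - 7774) - 258 = -32890 - 258 = -33148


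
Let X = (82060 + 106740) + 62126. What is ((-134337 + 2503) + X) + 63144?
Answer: 182236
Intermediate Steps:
X = 250926 (X = 188800 + 62126 = 250926)
((-134337 + 2503) + X) + 63144 = ((-134337 + 2503) + 250926) + 63144 = (-131834 + 250926) + 63144 = 119092 + 63144 = 182236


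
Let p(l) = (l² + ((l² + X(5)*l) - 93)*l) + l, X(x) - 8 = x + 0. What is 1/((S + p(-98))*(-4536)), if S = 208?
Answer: 1/3617514432 ≈ 2.7643e-10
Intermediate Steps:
X(x) = 8 + x (X(x) = 8 + (x + 0) = 8 + x)
p(l) = l + l² + l*(-93 + l² + 13*l) (p(l) = (l² + ((l² + (8 + 5)*l) - 93)*l) + l = (l² + ((l² + 13*l) - 93)*l) + l = (l² + (-93 + l² + 13*l)*l) + l = (l² + l*(-93 + l² + 13*l)) + l = l + l² + l*(-93 + l² + 13*l))
1/((S + p(-98))*(-4536)) = 1/((208 - 98*(-92 + (-98)² + 14*(-98)))*(-4536)) = -1/4536/(208 - 98*(-92 + 9604 - 1372)) = -1/4536/(208 - 98*8140) = -1/4536/(208 - 797720) = -1/4536/(-797512) = -1/797512*(-1/4536) = 1/3617514432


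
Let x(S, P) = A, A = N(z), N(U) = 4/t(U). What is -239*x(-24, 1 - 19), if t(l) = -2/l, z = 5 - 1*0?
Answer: 2390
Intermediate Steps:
z = 5 (z = 5 + 0 = 5)
N(U) = -2*U (N(U) = 4/((-2/U)) = 4*(-U/2) = -2*U)
A = -10 (A = -2*5 = -10)
x(S, P) = -10
-239*x(-24, 1 - 19) = -239*(-10) = 2390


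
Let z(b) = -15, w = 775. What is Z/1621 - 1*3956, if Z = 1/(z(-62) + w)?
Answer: -4873633759/1231960 ≈ -3956.0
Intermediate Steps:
Z = 1/760 (Z = 1/(-15 + 775) = 1/760 ≈ 0.0013158)
Z/1621 - 1*3956 = (1/760)/1621 - 1*3956 = (1/760)*(1/1621) - 3956 = 1/1231960 - 3956 = -4873633759/1231960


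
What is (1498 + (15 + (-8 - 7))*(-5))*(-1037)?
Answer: -1553426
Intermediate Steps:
(1498 + (15 + (-8 - 7))*(-5))*(-1037) = (1498 + (15 - 15)*(-5))*(-1037) = (1498 + 0*(-5))*(-1037) = (1498 + 0)*(-1037) = 1498*(-1037) = -1553426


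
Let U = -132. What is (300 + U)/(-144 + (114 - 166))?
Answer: -6/7 ≈ -0.85714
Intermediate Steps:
(300 + U)/(-144 + (114 - 166)) = (300 - 132)/(-144 + (114 - 166)) = 168/(-144 - 52) = 168/(-196) = 168*(-1/196) = -6/7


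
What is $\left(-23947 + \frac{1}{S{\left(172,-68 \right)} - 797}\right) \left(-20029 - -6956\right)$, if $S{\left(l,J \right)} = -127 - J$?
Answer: $\frac{267978629209}{856} \approx 3.1306 \cdot 10^{8}$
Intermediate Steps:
$\left(-23947 + \frac{1}{S{\left(172,-68 \right)} - 797}\right) \left(-20029 - -6956\right) = \left(-23947 + \frac{1}{\left(-127 - -68\right) - 797}\right) \left(-20029 - -6956\right) = \left(-23947 + \frac{1}{\left(-127 + 68\right) - 797}\right) \left(-20029 + \left(-1479 + 8435\right)\right) = \left(-23947 + \frac{1}{-59 - 797}\right) \left(-20029 + 6956\right) = \left(-23947 + \frac{1}{-856}\right) \left(-13073\right) = \left(-23947 - \frac{1}{856}\right) \left(-13073\right) = \left(- \frac{20498633}{856}\right) \left(-13073\right) = \frac{267978629209}{856}$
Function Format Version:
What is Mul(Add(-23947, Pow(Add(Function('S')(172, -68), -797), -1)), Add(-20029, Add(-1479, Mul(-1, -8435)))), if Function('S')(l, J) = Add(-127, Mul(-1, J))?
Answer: Rational(267978629209, 856) ≈ 3.1306e+8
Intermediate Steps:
Mul(Add(-23947, Pow(Add(Function('S')(172, -68), -797), -1)), Add(-20029, Add(-1479, Mul(-1, -8435)))) = Mul(Add(-23947, Pow(Add(Add(-127, Mul(-1, -68)), -797), -1)), Add(-20029, Add(-1479, Mul(-1, -8435)))) = Mul(Add(-23947, Pow(Add(Add(-127, 68), -797), -1)), Add(-20029, Add(-1479, 8435))) = Mul(Add(-23947, Pow(Add(-59, -797), -1)), Add(-20029, 6956)) = Mul(Add(-23947, Pow(-856, -1)), -13073) = Mul(Add(-23947, Rational(-1, 856)), -13073) = Mul(Rational(-20498633, 856), -13073) = Rational(267978629209, 856)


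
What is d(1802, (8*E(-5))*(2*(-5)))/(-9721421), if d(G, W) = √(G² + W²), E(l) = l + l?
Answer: -2*√971801/9721421 ≈ -0.00020281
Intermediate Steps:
E(l) = 2*l
d(1802, (8*E(-5))*(2*(-5)))/(-9721421) = √(1802² + ((8*(2*(-5)))*(2*(-5)))²)/(-9721421) = √(3247204 + ((8*(-10))*(-10))²)*(-1/9721421) = √(3247204 + (-80*(-10))²)*(-1/9721421) = √(3247204 + 800²)*(-1/9721421) = √(3247204 + 640000)*(-1/9721421) = √3887204*(-1/9721421) = (2*√971801)*(-1/9721421) = -2*√971801/9721421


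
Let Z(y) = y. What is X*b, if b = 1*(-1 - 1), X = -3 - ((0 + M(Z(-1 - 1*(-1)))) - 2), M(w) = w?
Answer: 2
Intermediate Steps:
X = -1 (X = -3 - ((0 + (-1 - 1*(-1))) - 2) = -3 - ((0 + (-1 + 1)) - 2) = -3 - ((0 + 0) - 2) = -3 - (0 - 2) = -3 - 1*(-2) = -3 + 2 = -1)
b = -2 (b = 1*(-2) = -2)
X*b = -1*(-2) = 2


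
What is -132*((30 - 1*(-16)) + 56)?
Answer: -13464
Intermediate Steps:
-132*((30 - 1*(-16)) + 56) = -132*((30 + 16) + 56) = -132*(46 + 56) = -132*102 = -13464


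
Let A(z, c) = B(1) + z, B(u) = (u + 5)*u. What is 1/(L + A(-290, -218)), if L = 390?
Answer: 1/106 ≈ 0.0094340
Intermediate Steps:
B(u) = u*(5 + u) (B(u) = (5 + u)*u = u*(5 + u))
A(z, c) = 6 + z (A(z, c) = 1*(5 + 1) + z = 1*6 + z = 6 + z)
1/(L + A(-290, -218)) = 1/(390 + (6 - 290)) = 1/(390 - 284) = 1/106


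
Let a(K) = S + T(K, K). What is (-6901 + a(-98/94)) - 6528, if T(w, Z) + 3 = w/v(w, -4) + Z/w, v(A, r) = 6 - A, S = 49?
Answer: -4429491/331 ≈ -13382.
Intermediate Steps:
T(w, Z) = -3 + Z/w + w/(6 - w) (T(w, Z) = -3 + (w/(6 - w) + Z/w) = -3 + (Z/w + w/(6 - w)) = -3 + Z/w + w/(6 - w))
a(K) = 47 - K/(-6 + K) (a(K) = 49 + (-3 + K/K - K/(-6 + K)) = 49 + (-3 + 1 - K/(-6 + K)) = 49 + (-2 - K/(-6 + K)) = 47 - K/(-6 + K))
(-6901 + a(-98/94)) - 6528 = (-6901 + 2*(-141 + 23*(-98/94))/(-6 - 98/94)) - 6528 = (-6901 + 2*(-141 + 23*(-98*1/94))/(-6 - 98*1/94)) - 6528 = (-6901 + 2*(-141 + 23*(-49/47))/(-6 - 49/47)) - 6528 = (-6901 + 2*(-141 - 1127/47)/(-331/47)) - 6528 = (-6901 + 2*(-47/331)*(-7754/47)) - 6528 = (-6901 + 15508/331) - 6528 = -2268723/331 - 6528 = -4429491/331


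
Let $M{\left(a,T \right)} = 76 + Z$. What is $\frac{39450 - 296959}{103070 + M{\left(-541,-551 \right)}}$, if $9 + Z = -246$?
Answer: $- \frac{257509}{102891} \approx -2.5027$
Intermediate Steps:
$Z = -255$ ($Z = -9 - 246 = -255$)
$M{\left(a,T \right)} = -179$ ($M{\left(a,T \right)} = 76 - 255 = -179$)
$\frac{39450 - 296959}{103070 + M{\left(-541,-551 \right)}} = \frac{39450 - 296959}{103070 - 179} = - \frac{257509}{102891}$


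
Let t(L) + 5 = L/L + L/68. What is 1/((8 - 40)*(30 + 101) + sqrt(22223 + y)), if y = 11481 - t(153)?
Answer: -16768/70156633 - 2*sqrt(134823)/70156633 ≈ -0.00024948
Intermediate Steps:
t(L) = -4 + L/68 (t(L) = -5 + (L/L + L/68) = -5 + (1 + L*(1/68)) = -5 + (1 + L/68) = -4 + L/68)
y = 45931/4 (y = 11481 - (-4 + (1/68)*153) = 11481 - (-4 + 9/4) = 11481 - 1*(-7/4) = 11481 + 7/4 = 45931/4 ≈ 11483.)
1/((8 - 40)*(30 + 101) + sqrt(22223 + y)) = 1/((8 - 40)*(30 + 101) + sqrt(22223 + 45931/4)) = 1/(-32*131 + sqrt(134823/4)) = 1/(-4192 + sqrt(134823)/2)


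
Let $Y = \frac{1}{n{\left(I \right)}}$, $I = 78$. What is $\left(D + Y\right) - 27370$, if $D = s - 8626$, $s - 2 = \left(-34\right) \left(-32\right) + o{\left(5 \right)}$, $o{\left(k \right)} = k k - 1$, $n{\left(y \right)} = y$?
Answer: $- \frac{2720795}{78} \approx -34882.0$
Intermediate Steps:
$o{\left(k \right)} = -1 + k^{2}$ ($o{\left(k \right)} = k^{2} - 1 = -1 + k^{2}$)
$s = 1114$ ($s = 2 - \left(-1087 - 25\right) = 2 + \left(1088 + \left(-1 + 25\right)\right) = 2 + \left(1088 + 24\right) = 2 + 1112 = 1114$)
$Y = \frac{1}{78} \approx 0.012821$
$D = -7512$ ($D = 1114 - 8626 = -7512$)
$\left(D + Y\right) - 27370 = \left(-7512 + \frac{1}{78}\right) - 27370 = - \frac{585935}{78} - 27370 = - \frac{2720795}{78}$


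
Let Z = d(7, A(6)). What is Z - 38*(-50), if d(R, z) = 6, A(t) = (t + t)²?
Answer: 1906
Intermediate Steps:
A(t) = 4*t² (A(t) = (2*t)² = 4*t²)
Z = 6
Z - 38*(-50) = 6 - 38*(-50) = 6 + 1900 = 1906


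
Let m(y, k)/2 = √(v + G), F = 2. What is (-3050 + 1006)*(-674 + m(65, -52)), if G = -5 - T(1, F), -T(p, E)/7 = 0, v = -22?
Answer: 1377656 - 12264*I*√3 ≈ 1.3777e+6 - 21242.0*I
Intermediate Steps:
T(p, E) = 0 (T(p, E) = -7*0 = 0)
G = -5 (G = -5 - 1*0 = -5 + 0 = -5)
m(y, k) = 6*I*√3 (m(y, k) = 2*√(-22 - 5) = 2*√(-27) = 2*(3*I*√3) = 6*I*√3)
(-3050 + 1006)*(-674 + m(65, -52)) = (-3050 + 1006)*(-674 + 6*I*√3) = -2044*(-674 + 6*I*√3) = 1377656 - 12264*I*√3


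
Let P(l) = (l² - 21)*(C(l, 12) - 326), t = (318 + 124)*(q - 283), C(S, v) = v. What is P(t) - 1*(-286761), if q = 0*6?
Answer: -4913003028989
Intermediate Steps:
q = 0
t = -125086 (t = (318 + 124)*(0 - 283) = 442*(-283) = -125086)
P(l) = 6594 - 314*l² (P(l) = (l² - 21)*(12 - 326) = (-21 + l²)*(-314) = 6594 - 314*l²)
P(t) - 1*(-286761) = (6594 - 314*(-125086)²) - 1*(-286761) = (6594 - 314*15646507396) + 286761 = (6594 - 4913003322344) + 286761 = -4913003315750 + 286761 = -4913003028989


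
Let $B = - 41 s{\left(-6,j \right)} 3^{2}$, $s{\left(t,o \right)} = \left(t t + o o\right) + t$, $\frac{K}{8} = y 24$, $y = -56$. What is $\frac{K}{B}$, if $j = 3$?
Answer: $\frac{3584}{4797} \approx 0.74713$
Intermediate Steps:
$K = -10752$ ($K = 8 \left(\left(-56\right) 24\right) = 8 \left(-1344\right) = -10752$)
$s{\left(t,o \right)} = t + o^{2} + t^{2}$ ($s{\left(t,o \right)} = \left(t^{2} + o^{2}\right) + t = \left(o^{2} + t^{2}\right) + t = t + o^{2} + t^{2}$)
$B = -14391$ ($B = - 41 \left(-6 + 3^{2} + \left(-6\right)^{2}\right) 3^{2} = - 41 \left(-6 + 9 + 36\right) 9 = \left(-41\right) 39 \cdot 9 = \left(-1599\right) 9 = -14391$)
$\frac{K}{B} = - \frac{10752}{-14391} = \left(-10752\right) \left(- \frac{1}{14391}\right) = \frac{3584}{4797}$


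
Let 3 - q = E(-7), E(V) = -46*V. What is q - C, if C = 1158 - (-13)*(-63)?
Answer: -658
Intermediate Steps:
q = -319 (q = 3 - (-46)*(-7) = 3 - 1*322 = 3 - 322 = -319)
C = 339 (C = 1158 - 1*819 = 1158 - 819 = 339)
q - C = -319 - 1*339 = -319 - 339 = -658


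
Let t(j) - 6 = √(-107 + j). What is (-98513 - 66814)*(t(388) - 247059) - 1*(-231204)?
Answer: 40844762535 - 165327*√281 ≈ 4.0842e+10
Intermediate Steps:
t(j) = 6 + √(-107 + j)
(-98513 - 66814)*(t(388) - 247059) - 1*(-231204) = (-98513 - 66814)*((6 + √(-107 + 388)) - 247059) - 1*(-231204) = -165327*((6 + √281) - 247059) + 231204 = -165327*(-247053 + √281) + 231204 = (40844531331 - 165327*√281) + 231204 = 40844762535 - 165327*√281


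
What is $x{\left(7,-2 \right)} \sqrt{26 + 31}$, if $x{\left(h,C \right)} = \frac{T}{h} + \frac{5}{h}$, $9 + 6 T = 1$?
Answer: $\frac{11 \sqrt{57}}{21} \approx 3.9547$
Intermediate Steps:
$T = - \frac{4}{3}$ ($T = - \frac{3}{2} + \frac{1}{6} \cdot 1 = - \frac{3}{2} + \frac{1}{6} = - \frac{4}{3} \approx -1.3333$)
$x{\left(h,C \right)} = \frac{11}{3 h}$ ($x{\left(h,C \right)} = - \frac{4}{3 h} + \frac{5}{h} = \frac{11}{3 h}$)
$x{\left(7,-2 \right)} \sqrt{26 + 31} = \frac{11}{3 \cdot 7} \sqrt{26 + 31} = \frac{11}{3} \cdot \frac{1}{7} \sqrt{57} = \frac{11 \sqrt{57}}{21}$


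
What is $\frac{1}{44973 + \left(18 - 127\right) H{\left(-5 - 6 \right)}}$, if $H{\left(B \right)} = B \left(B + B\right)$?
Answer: $\frac{1}{18595} \approx 5.3778 \cdot 10^{-5}$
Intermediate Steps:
$H{\left(B \right)} = 2 B^{2}$ ($H{\left(B \right)} = B 2 B = 2 B^{2}$)
$\frac{1}{44973 + \left(18 - 127\right) H{\left(-5 - 6 \right)}} = \frac{1}{44973 + \left(18 - 127\right) 2 \left(-5 - 6\right)^{2}} = \frac{1}{44973 - 109 \cdot 2 \left(-11\right)^{2}} = \frac{1}{44973 - 109 \cdot 2 \cdot 121} = \frac{1}{44973 - 26378} = \frac{1}{18595}$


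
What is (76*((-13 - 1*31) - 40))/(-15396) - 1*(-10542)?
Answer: 13525918/1283 ≈ 10542.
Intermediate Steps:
(76*((-13 - 1*31) - 40))/(-15396) - 1*(-10542) = (76*((-13 - 31) - 40))*(-1/15396) + 10542 = (76*(-44 - 40))*(-1/15396) + 10542 = (76*(-84))*(-1/15396) + 10542 = -6384*(-1/15396) + 10542 = 532/1283 + 10542 = 13525918/1283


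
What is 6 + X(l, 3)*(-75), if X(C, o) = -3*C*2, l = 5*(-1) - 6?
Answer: -4944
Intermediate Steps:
l = -11 (l = -5 - 6 = -11)
X(C, o) = -6*C
6 + X(l, 3)*(-75) = 6 - 6*(-11)*(-75) = 6 + 66*(-75) = 6 - 4950 = -4944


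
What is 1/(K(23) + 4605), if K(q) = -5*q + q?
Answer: 1/4513 ≈ 0.00022158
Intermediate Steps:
K(q) = -4*q
1/(K(23) + 4605) = 1/(-4*23 + 4605) = 1/(-92 + 4605) = 1/4513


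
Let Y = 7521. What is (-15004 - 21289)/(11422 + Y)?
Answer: -36293/18943 ≈ -1.9159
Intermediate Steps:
(-15004 - 21289)/(11422 + Y) = (-15004 - 21289)/(11422 + 7521) = -36293/18943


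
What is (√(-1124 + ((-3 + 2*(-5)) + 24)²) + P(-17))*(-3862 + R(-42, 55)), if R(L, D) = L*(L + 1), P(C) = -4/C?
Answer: -8560/17 - 2140*I*√1003 ≈ -503.53 - 67774.0*I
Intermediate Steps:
R(L, D) = L*(1 + L)
(√(-1124 + ((-3 + 2*(-5)) + 24)²) + P(-17))*(-3862 + R(-42, 55)) = (√(-1124 + ((-3 + 2*(-5)) + 24)²) - 4/(-17))*(-3862 - 42*(1 - 42)) = (√(-1124 + ((-3 - 10) + 24)²) - 4*(-1/17))*(-3862 - 42*(-41)) = (√(-1124 + (-13 + 24)²) + 4/17)*(-3862 + 1722) = (√(-1124 + 11²) + 4/17)*(-2140) = (√(-1124 + 121) + 4/17)*(-2140) = (√(-1003) + 4/17)*(-2140) = (I*√1003 + 4/17)*(-2140) = (4/17 + I*√1003)*(-2140) = -8560/17 - 2140*I*√1003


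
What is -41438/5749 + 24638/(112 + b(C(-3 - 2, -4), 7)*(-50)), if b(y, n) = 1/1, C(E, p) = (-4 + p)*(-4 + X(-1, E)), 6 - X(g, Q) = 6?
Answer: 69537353/178219 ≈ 390.18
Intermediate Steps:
X(g, Q) = 0 (X(g, Q) = 6 - 1*6 = 6 - 6 = 0)
C(E, p) = 16 - 4*p (C(E, p) = (-4 + p)*(-4 + 0) = (-4 + p)*(-4) = 16 - 4*p)
b(y, n) = 1
-41438/5749 + 24638/(112 + b(C(-3 - 2, -4), 7)*(-50)) = -41438/5749 + 24638/(112 + 1*(-50)) = -41438*1/5749 + 24638/(112 - 50) = -41438/5749 + 24638/62 = -41438/5749 + 24638*(1/62) = -41438/5749 + 12319/31 = 69537353/178219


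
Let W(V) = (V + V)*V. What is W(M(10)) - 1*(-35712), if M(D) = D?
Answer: 35912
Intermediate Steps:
W(V) = 2*V² (W(V) = (2*V)*V = 2*V²)
W(M(10)) - 1*(-35712) = 2*10² - 1*(-35712) = 2*100 + 35712 = 200 + 35712 = 35912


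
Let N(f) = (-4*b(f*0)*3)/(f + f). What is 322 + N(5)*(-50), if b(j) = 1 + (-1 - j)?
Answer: 322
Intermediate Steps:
b(j) = -j
N(f) = 0 (N(f) = (-(-4)*f*0*3)/(f + f) = (-(-4)*0*3)/((2*f)) = (-4*0*3)*(1/(2*f)) = (0*3)*(1/(2*f)) = 0*(1/(2*f)) = 0)
322 + N(5)*(-50) = 322 + 0*(-50) = 322 + 0 = 322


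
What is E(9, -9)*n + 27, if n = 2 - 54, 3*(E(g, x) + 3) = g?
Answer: 27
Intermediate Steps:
E(g, x) = -3 + g/3
n = -52
E(9, -9)*n + 27 = (-3 + (⅓)*9)*(-52) + 27 = (-3 + 3)*(-52) + 27 = 0*(-52) + 27 = 0 + 27 = 27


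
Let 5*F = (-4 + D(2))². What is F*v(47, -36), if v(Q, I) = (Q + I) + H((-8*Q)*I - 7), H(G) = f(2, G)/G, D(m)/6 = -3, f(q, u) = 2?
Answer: 72029364/67645 ≈ 1064.8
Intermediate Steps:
D(m) = -18 (D(m) = 6*(-3) = -18)
F = 484/5 (F = (-4 - 18)²/5 = (⅕)*(-22)² = (⅕)*484 = 484/5 ≈ 96.800)
H(G) = 2/G
v(Q, I) = I + Q + 2/(-7 - 8*I*Q) (v(Q, I) = (Q + I) + 2/((-8*Q)*I - 7) = (I + Q) + 2/(-8*I*Q - 7) = (I + Q) + 2/(-7 - 8*I*Q) = I + Q + 2/(-7 - 8*I*Q))
F*v(47, -36) = 484*((-2 + (7 + 8*(-36)*47)*(-36 + 47))/(7 + 8*(-36)*47))/5 = 484*((-2 + (7 - 13536)*11)/(7 - 13536))/5 = 484*((-2 - 13529*11)/(-13529))/5 = 484*(-(-2 - 148819)/13529)/5 = 484*(-1/13529*(-148821))/5 = (484/5)*(148821/13529) = 72029364/67645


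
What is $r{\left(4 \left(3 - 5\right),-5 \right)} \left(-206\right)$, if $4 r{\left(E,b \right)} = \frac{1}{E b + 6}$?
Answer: $- \frac{103}{92} \approx -1.1196$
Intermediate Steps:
$r{\left(E,b \right)} = \frac{1}{4 \left(6 + E b\right)}$ ($r{\left(E,b \right)} = \frac{1}{4 \left(E b + 6\right)} = \frac{1}{4 \left(6 + E b\right)}$)
$r{\left(4 \left(3 - 5\right),-5 \right)} \left(-206\right) = \frac{1}{4 \left(6 + 4 \left(3 - 5\right) \left(-5\right)\right)} \left(-206\right) = \frac{1}{4 \left(6 + 4 \left(-2\right) \left(-5\right)\right)} \left(-206\right) = \frac{1}{4 \left(6 - -40\right)} \left(-206\right) = \frac{1}{4 \left(6 + 40\right)} \left(-206\right) = \frac{1}{4 \cdot 46} \left(-206\right) = \frac{1}{4} \cdot \frac{1}{46} \left(-206\right) = \frac{1}{184} \left(-206\right) = - \frac{103}{92}$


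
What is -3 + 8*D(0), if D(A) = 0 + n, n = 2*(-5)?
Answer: -83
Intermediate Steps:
n = -10
D(A) = -10 (D(A) = 0 - 10 = -10)
-3 + 8*D(0) = -3 + 8*(-10) = -3 - 80 = -83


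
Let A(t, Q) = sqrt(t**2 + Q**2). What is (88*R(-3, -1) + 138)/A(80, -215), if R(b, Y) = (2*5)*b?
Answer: -2502*sqrt(2105)/10525 ≈ -10.907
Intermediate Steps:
A(t, Q) = sqrt(Q**2 + t**2)
R(b, Y) = 10*b
(88*R(-3, -1) + 138)/A(80, -215) = (88*(10*(-3)) + 138)/(sqrt((-215)**2 + 80**2)) = (88*(-30) + 138)/(sqrt(46225 + 6400)) = (-2640 + 138)/(sqrt(52625)) = -2502*sqrt(2105)/10525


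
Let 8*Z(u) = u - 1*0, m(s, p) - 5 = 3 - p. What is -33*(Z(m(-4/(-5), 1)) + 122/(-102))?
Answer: 1441/136 ≈ 10.596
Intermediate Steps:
m(s, p) = 8 - p (m(s, p) = 5 + (3 - p) = 8 - p)
Z(u) = u/8 (Z(u) = (u - 1*0)/8 = (u + 0)/8 = u/8)
-33*(Z(m(-4/(-5), 1)) + 122/(-102)) = -33*((8 - 1*1)/8 + 122/(-102)) = -33*((8 - 1)/8 + 122*(-1/102)) = -33*((⅛)*7 - 61/51) = -33*(7/8 - 61/51) = -33*(-131/408) = 1441/136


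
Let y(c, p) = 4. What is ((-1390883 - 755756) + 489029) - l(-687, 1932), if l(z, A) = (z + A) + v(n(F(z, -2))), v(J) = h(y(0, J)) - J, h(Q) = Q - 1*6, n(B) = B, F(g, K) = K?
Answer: -1658855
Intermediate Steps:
h(Q) = -6 + Q (h(Q) = Q - 6 = -6 + Q)
v(J) = -2 - J (v(J) = (-6 + 4) - J = -2 - J)
l(z, A) = A + z (l(z, A) = (z + A) + (-2 - 1*(-2)) = (A + z) + (-2 + 2) = (A + z) + 0 = A + z)
((-1390883 - 755756) + 489029) - l(-687, 1932) = ((-1390883 - 755756) + 489029) - (1932 - 687) = (-2146639 + 489029) - 1*1245 = -1657610 - 1245 = -1658855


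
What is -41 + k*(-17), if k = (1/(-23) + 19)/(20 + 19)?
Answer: -44189/897 ≈ -49.263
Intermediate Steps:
k = 436/897 (k = (-1/23 + 19)/39 = (436/23)*(1/39) = 436/897 ≈ 0.48606)
-41 + k*(-17) = -41 + (436/897)*(-17) = -41 - 7412/897 = -44189/897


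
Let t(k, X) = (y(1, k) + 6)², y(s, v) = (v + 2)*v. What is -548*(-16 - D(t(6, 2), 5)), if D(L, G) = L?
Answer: 1606736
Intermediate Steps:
y(s, v) = v*(2 + v) (y(s, v) = (2 + v)*v = v*(2 + v))
t(k, X) = (6 + k*(2 + k))² (t(k, X) = (k*(2 + k) + 6)² = (6 + k*(2 + k))²)
-548*(-16 - D(t(6, 2), 5)) = -548*(-16 - (6 + 6*(2 + 6))²) = -548*(-16 - (6 + 6*8)²) = -548*(-16 - (6 + 48)²) = -548*(-16 - 1*54²) = -548*(-16 - 1*2916) = -548*(-16 - 2916) = -548*(-2932) = 1606736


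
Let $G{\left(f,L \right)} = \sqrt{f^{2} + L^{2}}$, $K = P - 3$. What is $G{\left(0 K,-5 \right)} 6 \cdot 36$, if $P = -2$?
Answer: $1080$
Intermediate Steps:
$K = -5$ ($K = -2 - 3 = -5$)
$G{\left(f,L \right)} = \sqrt{L^{2} + f^{2}}$
$G{\left(0 K,-5 \right)} 6 \cdot 36 = \sqrt{\left(-5\right)^{2} + \left(0 \left(-5\right)\right)^{2}} \cdot 6 \cdot 36 = \sqrt{25 + 0^{2}} \cdot 6 \cdot 36 = \sqrt{25 + 0} \cdot 6 \cdot 36 = \sqrt{25} \cdot 6 \cdot 36 = 5 \cdot 6 \cdot 36 = 30 \cdot 36 = 1080$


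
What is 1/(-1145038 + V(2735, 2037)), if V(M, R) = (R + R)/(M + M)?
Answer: -2735/3131676893 ≈ -8.7333e-7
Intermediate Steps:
V(M, R) = R/M (V(M, R) = (2*R)/((2*M)) = (2*R)*(1/(2*M)) = R/M)
1/(-1145038 + V(2735, 2037)) = 1/(-1145038 + 2037/2735) = 1/(-3131676893/2735) = -2735/3131676893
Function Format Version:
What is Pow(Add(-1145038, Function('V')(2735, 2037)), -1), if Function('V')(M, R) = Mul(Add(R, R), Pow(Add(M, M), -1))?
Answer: Rational(-2735, 3131676893) ≈ -8.7333e-7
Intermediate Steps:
Function('V')(M, R) = Mul(R, Pow(M, -1)) (Function('V')(M, R) = Mul(Mul(2, R), Pow(Mul(2, M), -1)) = Mul(Mul(2, R), Mul(Rational(1, 2), Pow(M, -1))) = Mul(R, Pow(M, -1)))
Pow(Add(-1145038, Function('V')(2735, 2037)), -1) = Pow(Add(-1145038, Mul(2037, Pow(2735, -1))), -1) = Pow(Add(-1145038, Mul(2037, Rational(1, 2735))), -1) = Pow(Add(-1145038, Rational(2037, 2735)), -1) = Pow(Rational(-3131676893, 2735), -1) = Rational(-2735, 3131676893)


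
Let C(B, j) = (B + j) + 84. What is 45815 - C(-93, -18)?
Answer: 45842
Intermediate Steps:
C(B, j) = 84 + B + j
45815 - C(-93, -18) = 45815 - (84 - 93 - 18) = 45815 - 1*(-27) = 45815 + 27 = 45842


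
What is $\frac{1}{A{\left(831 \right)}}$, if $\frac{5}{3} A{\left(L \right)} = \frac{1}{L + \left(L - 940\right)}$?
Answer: $\frac{3610}{3} \approx 1203.3$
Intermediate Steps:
$A{\left(L \right)} = \frac{3}{5 \left(-940 + 2 L\right)}$ ($A{\left(L \right)} = \frac{3}{5 \left(L + \left(L - 940\right)\right)} = \frac{3}{5 \left(L + \left(-940 + L\right)\right)} = \frac{3}{5 \left(-940 + 2 L\right)}$)
$\frac{1}{A{\left(831 \right)}} = \frac{1}{\frac{3}{10} \frac{1}{-470 + 831}} = \frac{1}{\frac{3}{10} \cdot \frac{1}{361}} = \frac{1}{\frac{3}{3610}} = \frac{3610}{3}$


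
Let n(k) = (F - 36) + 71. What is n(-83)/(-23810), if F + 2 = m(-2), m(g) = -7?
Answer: -13/11905 ≈ -0.0010920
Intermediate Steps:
F = -9 (F = -2 - 7 = -9)
n(k) = 26 (n(k) = (-9 - 36) + 71 = -45 + 71 = 26)
n(-83)/(-23810) = 26/(-23810) = 26*(-1/23810) = -13/11905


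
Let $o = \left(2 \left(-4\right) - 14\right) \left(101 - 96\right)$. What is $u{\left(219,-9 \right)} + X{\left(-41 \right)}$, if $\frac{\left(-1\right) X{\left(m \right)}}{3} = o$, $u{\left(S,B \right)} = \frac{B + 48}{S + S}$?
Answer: $\frac{48193}{146} \approx 330.09$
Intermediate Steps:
$u{\left(S,B \right)} = \frac{48 + B}{2 S}$
$o = -110$ ($o = \left(-8 - 14\right) 5 = \left(-22\right) 5 = -110$)
$X{\left(m \right)} = 330$ ($X{\left(m \right)} = \left(-3\right) \left(-110\right) = 330$)
$u{\left(219,-9 \right)} + X{\left(-41 \right)} = \frac{48 - 9}{2 \cdot 219} + 330 = \frac{1}{2} \cdot \frac{1}{219} \cdot 39 + 330 = \frac{13}{146} + 330 = \frac{48193}{146}$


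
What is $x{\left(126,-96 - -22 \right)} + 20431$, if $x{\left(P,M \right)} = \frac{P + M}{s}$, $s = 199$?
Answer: $\frac{4065821}{199} \approx 20431.0$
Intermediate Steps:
$x{\left(P,M \right)} = \frac{M}{199} + \frac{P}{199}$ ($x{\left(P,M \right)} = \frac{P + M}{199} = \left(M + P\right) \frac{1}{199} = \frac{M}{199} + \frac{P}{199}$)
$x{\left(126,-96 - -22 \right)} + 20431 = \left(\frac{-96 - -22}{199} + \frac{1}{199} \cdot 126\right) + 20431 = \left(\frac{-96 + 22}{199} + \frac{126}{199}\right) + 20431 = \left(\frac{1}{199} \left(-74\right) + \frac{126}{199}\right) + 20431 = \left(- \frac{74}{199} + \frac{126}{199}\right) + 20431 = \frac{52}{199} + 20431 = \frac{4065821}{199}$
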